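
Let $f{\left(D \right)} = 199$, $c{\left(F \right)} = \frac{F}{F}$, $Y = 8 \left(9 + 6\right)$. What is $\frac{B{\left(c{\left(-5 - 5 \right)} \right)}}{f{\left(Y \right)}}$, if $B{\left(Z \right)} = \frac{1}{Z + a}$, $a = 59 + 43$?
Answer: $\frac{1}{20497} \approx 4.8788 \cdot 10^{-5}$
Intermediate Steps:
$Y = 120$ ($Y = 8 \cdot 15 = 120$)
$a = 102$
$c{\left(F \right)} = 1$
$B{\left(Z \right)} = \frac{1}{102 + Z}$ ($B{\left(Z \right)} = \frac{1}{Z + 102} = \frac{1}{102 + Z}$)
$\frac{B{\left(c{\left(-5 - 5 \right)} \right)}}{f{\left(Y \right)}} = \frac{1}{\left(102 + 1\right) 199} = \frac{1}{103} \cdot \frac{1}{199} = \frac{1}{20497}$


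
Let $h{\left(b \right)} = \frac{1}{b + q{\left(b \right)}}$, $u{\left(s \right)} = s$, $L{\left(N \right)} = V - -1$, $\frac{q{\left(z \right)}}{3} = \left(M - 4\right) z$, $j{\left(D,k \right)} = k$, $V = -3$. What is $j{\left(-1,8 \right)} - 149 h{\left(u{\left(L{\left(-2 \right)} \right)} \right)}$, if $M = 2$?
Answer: $- \frac{69}{10} \approx -6.9$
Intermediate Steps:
$q{\left(z \right)} = - 6 z$ ($q{\left(z \right)} = 3 \left(2 - 4\right) z = 3 \left(- 2 z\right) = - 6 z$)
$L{\left(N \right)} = -2$ ($L{\left(N \right)} = -3 - -1 = -3 + 1 = -2$)
$h{\left(b \right)} = - \frac{1}{5 b}$ ($h{\left(b \right)} = \frac{1}{b - 6 b} = \frac{1}{\left(-5\right) b} = - \frac{1}{5 b}$)
$j{\left(-1,8 \right)} - 149 h{\left(u{\left(L{\left(-2 \right)} \right)} \right)} = 8 - 149 \left(- \frac{1}{5 \left(-2\right)}\right) = 8 - 149 \left(\left(- \frac{1}{5}\right) \left(- \frac{1}{2}\right)\right) = 8 - \frac{149}{10} = - \frac{69}{10}$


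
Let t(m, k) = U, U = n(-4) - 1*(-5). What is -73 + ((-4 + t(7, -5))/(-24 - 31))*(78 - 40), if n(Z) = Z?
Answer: -3901/55 ≈ -70.927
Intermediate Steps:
U = 1 (U = -4 - 1*(-5) = -4 + 5 = 1)
t(m, k) = 1
-73 + ((-4 + t(7, -5))/(-24 - 31))*(78 - 40) = -73 + ((-4 + 1)/(-24 - 31))*(78 - 40) = -73 - 3/(-55)*38 = -73 - 3*(-1/55)*38 = -73 + (3/55)*38 = -73 + 114/55 = -3901/55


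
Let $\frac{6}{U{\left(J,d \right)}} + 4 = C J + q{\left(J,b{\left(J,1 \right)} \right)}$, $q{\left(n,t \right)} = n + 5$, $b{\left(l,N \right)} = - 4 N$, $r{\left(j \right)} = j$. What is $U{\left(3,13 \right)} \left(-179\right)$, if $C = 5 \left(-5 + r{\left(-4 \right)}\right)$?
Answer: $\frac{1074}{131} \approx 8.1985$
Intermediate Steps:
$C = -45$ ($C = 5 \left(-5 - 4\right) = 5 \left(-9\right) = -45$)
$q{\left(n,t \right)} = 5 + n$
$U{\left(J,d \right)} = \frac{6}{1 - 44 J}$ ($U{\left(J,d \right)} = \frac{6}{-4 - \left(-5 + 44 J\right)} = \frac{6}{1 - 44 J}$)
$U{\left(3,13 \right)} \left(-179\right) = - \frac{6}{-1 + 44 \cdot 3} \left(-179\right) = - \frac{6}{-1 + 132} \left(-179\right) = - \frac{6}{131} \left(-179\right) = \left(-6\right) \frac{1}{131} \left(-179\right) = \left(- \frac{6}{131}\right) \left(-179\right) = \frac{1074}{131}$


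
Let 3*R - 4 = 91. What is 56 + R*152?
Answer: 14608/3 ≈ 4869.3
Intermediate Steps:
R = 95/3 (R = 4/3 + (1/3)*91 = 4/3 + 91/3 = 95/3 ≈ 31.667)
56 + R*152 = 56 + (95/3)*152 = 56 + 14440/3 = 14608/3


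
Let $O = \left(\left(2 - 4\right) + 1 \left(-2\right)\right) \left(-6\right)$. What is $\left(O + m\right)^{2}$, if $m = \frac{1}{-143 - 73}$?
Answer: $\frac{26863489}{46656} \approx 575.78$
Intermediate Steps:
$O = 24$ ($O = \left(-2 - 2\right) \left(-6\right) = \left(-4\right) \left(-6\right) = 24$)
$m = - \frac{1}{216}$ ($m = \frac{1}{-216} = - \frac{1}{216} \approx -0.0046296$)
$\left(O + m\right)^{2} = \left(24 - \frac{1}{216}\right)^{2} = \left(\frac{5183}{216}\right)^{2} = \frac{26863489}{46656}$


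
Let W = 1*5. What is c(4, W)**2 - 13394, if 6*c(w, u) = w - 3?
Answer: -482183/36 ≈ -13394.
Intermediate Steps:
W = 5
c(w, u) = -1/2 + w/6 (c(w, u) = (w - 3)/6 = (-3 + w)/6 = -1/2 + w/6)
c(4, W)**2 - 13394 = (-1/2 + (1/6)*4)**2 - 13394 = (-1/2 + 2/3)**2 - 13394 = (1/6)**2 - 13394 = 1/36 - 13394 = -482183/36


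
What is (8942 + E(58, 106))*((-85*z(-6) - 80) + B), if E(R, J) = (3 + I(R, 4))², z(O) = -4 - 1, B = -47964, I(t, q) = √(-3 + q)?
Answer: -426571002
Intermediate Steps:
z(O) = -5
E(R, J) = 16 (E(R, J) = (3 + √(-3 + 4))² = (3 + √1)² = (3 + 1)² = 4² = 16)
(8942 + E(58, 106))*((-85*z(-6) - 80) + B) = (8942 + 16)*((-85*(-5) - 80) - 47964) = 8958*((425 - 80) - 47964) = 8958*(345 - 47964) = 8958*(-47619) = -426571002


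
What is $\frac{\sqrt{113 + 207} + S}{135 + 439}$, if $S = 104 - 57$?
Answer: $\frac{47}{574} + \frac{4 \sqrt{5}}{287} \approx 0.11305$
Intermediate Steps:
$S = 47$
$\frac{\sqrt{113 + 207} + S}{135 + 439} = \frac{\sqrt{113 + 207} + 47}{135 + 439} = \frac{\sqrt{320} + 47}{574} = \left(8 \sqrt{5} + 47\right) \frac{1}{574} = \left(47 + 8 \sqrt{5}\right) \frac{1}{574} = \frac{47}{574} + \frac{4 \sqrt{5}}{287}$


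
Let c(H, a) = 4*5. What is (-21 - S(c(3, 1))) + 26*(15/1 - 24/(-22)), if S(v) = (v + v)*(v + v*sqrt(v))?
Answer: -4429/11 - 1600*sqrt(5) ≈ -3980.3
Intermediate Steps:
c(H, a) = 20
S(v) = 2*v*(v + v**(3/2)) (S(v) = (2*v)*(v + v**(3/2)) = 2*v*(v + v**(3/2)))
(-21 - S(c(3, 1))) + 26*(15/1 - 24/(-22)) = (-21 - (2*20**2 + 2*20**(5/2))) + 26*(15/1 - 24/(-22)) = (-21 - (2*400 + 2*(800*sqrt(5)))) + 26*(15*1 - 24*(-1/22)) = (-21 - (800 + 1600*sqrt(5))) + 26*(15 + 12/11) = (-21 + (-800 - 1600*sqrt(5))) + 26*(177/11) = (-821 - 1600*sqrt(5)) + 4602/11 = -4429/11 - 1600*sqrt(5)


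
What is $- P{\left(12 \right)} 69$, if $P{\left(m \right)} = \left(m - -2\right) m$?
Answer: $-11592$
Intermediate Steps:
$P{\left(m \right)} = m \left(2 + m\right)$ ($P{\left(m \right)} = \left(m + 2\right) m = \left(2 + m\right) m = m \left(2 + m\right)$)
$- P{\left(12 \right)} 69 = - 12 \left(2 + 12\right) 69 = - 12 \cdot 14 \cdot 69 = \left(-1\right) 168 \cdot 69 = \left(-168\right) 69 = -11592$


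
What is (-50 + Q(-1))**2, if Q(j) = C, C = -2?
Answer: 2704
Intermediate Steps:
Q(j) = -2
(-50 + Q(-1))**2 = (-50 - 2)**2 = (-52)**2 = 2704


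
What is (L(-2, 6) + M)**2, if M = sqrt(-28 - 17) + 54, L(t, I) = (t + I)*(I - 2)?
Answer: 4855 + 420*I*sqrt(5) ≈ 4855.0 + 939.15*I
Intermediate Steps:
L(t, I) = (-2 + I)*(I + t) (L(t, I) = (I + t)*(-2 + I) = (-2 + I)*(I + t))
M = 54 + 3*I*sqrt(5) (M = sqrt(-45) + 54 = 3*I*sqrt(5) + 54 = 54 + 3*I*sqrt(5) ≈ 54.0 + 6.7082*I)
(L(-2, 6) + M)**2 = ((6**2 - 2*6 - 2*(-2) + 6*(-2)) + (54 + 3*I*sqrt(5)))**2 = ((36 - 12 + 4 - 12) + (54 + 3*I*sqrt(5)))**2 = (16 + (54 + 3*I*sqrt(5)))**2 = (70 + 3*I*sqrt(5))**2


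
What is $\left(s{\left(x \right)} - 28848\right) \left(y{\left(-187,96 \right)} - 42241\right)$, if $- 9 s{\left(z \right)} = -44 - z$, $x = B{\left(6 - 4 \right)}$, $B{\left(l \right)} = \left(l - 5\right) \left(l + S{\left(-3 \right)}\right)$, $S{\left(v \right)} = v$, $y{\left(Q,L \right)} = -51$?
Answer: $\frac{10978368820}{9} \approx 1.2198 \cdot 10^{9}$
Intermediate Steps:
$B{\left(l \right)} = \left(-5 + l\right) \left(-3 + l\right)$ ($B{\left(l \right)} = \left(l - 5\right) \left(l - 3\right) = \left(-5 + l\right) \left(-3 + l\right)$)
$x = 3$ ($x = 15 + \left(6 - 4\right)^{2} - 8 \left(6 - 4\right) = 15 + 2^{2} - 16 = 15 + 4 - 16 = 3$)
$s{\left(z \right)} = \frac{44}{9} + \frac{z}{9}$ ($s{\left(z \right)} = - \frac{-44 - z}{9} = \frac{44}{9} + \frac{z}{9}$)
$\left(s{\left(x \right)} - 28848\right) \left(y{\left(-187,96 \right)} - 42241\right) = \left(\left(\frac{44}{9} + \frac{1}{9} \cdot 3\right) - 28848\right) \left(-51 - 42241\right) = \left(\left(\frac{44}{9} + \frac{1}{3}\right) - 28848\right) \left(-42292\right) = \left(\frac{47}{9} - 28848\right) \left(-42292\right) = \left(- \frac{259585}{9}\right) \left(-42292\right) = \frac{10978368820}{9}$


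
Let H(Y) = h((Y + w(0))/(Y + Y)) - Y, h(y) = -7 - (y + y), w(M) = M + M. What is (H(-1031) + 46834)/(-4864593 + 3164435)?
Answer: -47857/1700158 ≈ -0.028149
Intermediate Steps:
w(M) = 2*M
h(y) = -7 - 2*y
H(Y) = -8 - Y (H(Y) = (-7 - 2*(Y + 2*0)/(Y + Y)) - Y = (-7 - 2*(Y + 0)/(2*Y)) - Y = (-7 - 2*Y*1/(2*Y)) - Y = (-7 - 2*1/2) - Y = (-7 - 1) - Y = -8 - Y)
(H(-1031) + 46834)/(-4864593 + 3164435) = ((-8 - 1*(-1031)) + 46834)/(-4864593 + 3164435) = ((-8 + 1031) + 46834)/(-1700158) = (1023 + 46834)*(-1/1700158) = 47857*(-1/1700158) = -47857/1700158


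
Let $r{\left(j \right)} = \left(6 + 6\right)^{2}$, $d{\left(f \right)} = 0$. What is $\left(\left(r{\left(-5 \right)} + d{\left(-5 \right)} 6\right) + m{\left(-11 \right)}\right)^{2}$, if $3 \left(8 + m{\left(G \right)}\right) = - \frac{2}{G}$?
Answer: $\frac{20160100}{1089} \approx 18513.0$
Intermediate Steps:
$m{\left(G \right)} = -8 - \frac{2}{3 G}$ ($m{\left(G \right)} = -8 + \frac{\left(-2\right) \frac{1}{G}}{3} = -8 - \frac{2}{3 G}$)
$r{\left(j \right)} = 144$ ($r{\left(j \right)} = 12^{2} = 144$)
$\left(\left(r{\left(-5 \right)} + d{\left(-5 \right)} 6\right) + m{\left(-11 \right)}\right)^{2} = \left(\left(144 + 0 \cdot 6\right) - \left(8 + \frac{2}{3 \left(-11\right)}\right)\right)^{2} = \left(\left(144 + 0\right) - \frac{262}{33}\right)^{2} = \left(144 + \left(-8 + \frac{2}{33}\right)\right)^{2} = \left(144 - \frac{262}{33}\right)^{2} = \left(\frac{4490}{33}\right)^{2} = \frac{20160100}{1089}$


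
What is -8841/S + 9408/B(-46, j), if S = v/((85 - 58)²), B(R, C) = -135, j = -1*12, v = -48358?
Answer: 138378317/2176110 ≈ 63.590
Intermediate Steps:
j = -12
S = -48358/729 (S = -48358/(85 - 58)² = -48358/(27²) = -48358/729 ≈ -66.335)
-8841/S + 9408/B(-46, j) = -8841/(-48358/729) + 9408/(-135) = -8841*(-729/48358) + 9408*(-1/135) = 6445089/48358 - 3136/45 = 138378317/2176110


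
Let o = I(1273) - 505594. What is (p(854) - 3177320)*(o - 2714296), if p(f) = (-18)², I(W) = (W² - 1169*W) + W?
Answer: 9804924480100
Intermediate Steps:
I(W) = W² - 1168*W
p(f) = 324
o = -371929 (o = 1273*(-1168 + 1273) - 505594 = 1273*105 - 505594 = 133665 - 505594 = -371929)
(p(854) - 3177320)*(o - 2714296) = (324 - 3177320)*(-371929 - 2714296) = -3176996*(-3086225) = 9804924480100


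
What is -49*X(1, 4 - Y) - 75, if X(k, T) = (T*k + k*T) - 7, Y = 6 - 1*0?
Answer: 464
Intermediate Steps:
Y = 6 (Y = 6 + 0 = 6)
X(k, T) = -7 + 2*T*k (X(k, T) = (T*k + T*k) - 7 = 2*T*k - 7 = -7 + 2*T*k)
-49*X(1, 4 - Y) - 75 = -49*(-7 + 2*(4 - 1*6)*1) - 75 = -49*(-7 + 2*(4 - 6)*1) - 75 = -49*(-7 + 2*(-2)*1) - 75 = -49*(-7 - 4) - 75 = -49*(-11) - 75 = 539 - 75 = 464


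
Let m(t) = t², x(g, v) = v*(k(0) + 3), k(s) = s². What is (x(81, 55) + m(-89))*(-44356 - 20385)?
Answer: -523495726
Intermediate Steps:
x(g, v) = 3*v (x(g, v) = v*(0² + 3) = v*(0 + 3) = v*3 = 3*v)
(x(81, 55) + m(-89))*(-44356 - 20385) = (3*55 + (-89)²)*(-44356 - 20385) = (165 + 7921)*(-64741) = 8086*(-64741) = -523495726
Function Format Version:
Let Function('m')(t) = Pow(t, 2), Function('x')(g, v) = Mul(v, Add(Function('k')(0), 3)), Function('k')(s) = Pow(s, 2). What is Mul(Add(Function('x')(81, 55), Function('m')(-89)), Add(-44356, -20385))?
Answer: -523495726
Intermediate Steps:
Function('x')(g, v) = Mul(3, v) (Function('x')(g, v) = Mul(v, Add(Pow(0, 2), 3)) = Mul(v, Add(0, 3)) = Mul(v, 3) = Mul(3, v))
Mul(Add(Function('x')(81, 55), Function('m')(-89)), Add(-44356, -20385)) = Mul(Add(Mul(3, 55), Pow(-89, 2)), Add(-44356, -20385)) = Mul(Add(165, 7921), -64741) = Mul(8086, -64741) = -523495726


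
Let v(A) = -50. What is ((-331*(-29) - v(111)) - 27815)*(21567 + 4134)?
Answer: -466884366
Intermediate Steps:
((-331*(-29) - v(111)) - 27815)*(21567 + 4134) = ((-331*(-29) - 1*(-50)) - 27815)*(21567 + 4134) = ((9599 + 50) - 27815)*25701 = (9649 - 27815)*25701 = -18166*25701 = -466884366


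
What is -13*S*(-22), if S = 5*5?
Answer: 7150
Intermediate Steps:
S = 25
-13*S*(-22) = -13*25*(-22) = -325*(-22) = 7150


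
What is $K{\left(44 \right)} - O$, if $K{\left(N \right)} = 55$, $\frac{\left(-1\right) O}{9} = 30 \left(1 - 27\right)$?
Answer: $-6965$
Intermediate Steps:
$O = 7020$ ($O = - 9 \cdot 30 \left(1 - 27\right) = - 9 \cdot 30 \left(-26\right) = \left(-9\right) \left(-780\right) = 7020$)
$K{\left(44 \right)} - O = 55 - 7020 = -6965$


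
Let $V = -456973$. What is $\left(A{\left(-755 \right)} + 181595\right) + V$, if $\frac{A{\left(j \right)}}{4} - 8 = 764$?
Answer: $-272290$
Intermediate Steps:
$A{\left(j \right)} = 3088$ ($A{\left(j \right)} = 32 + 4 \cdot 764 = 32 + 3056 = 3088$)
$\left(A{\left(-755 \right)} + 181595\right) + V = \left(3088 + 181595\right) - 456973 = 184683 - 456973 = -272290$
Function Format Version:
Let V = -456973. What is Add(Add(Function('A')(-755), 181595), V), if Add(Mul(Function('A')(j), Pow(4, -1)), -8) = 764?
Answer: -272290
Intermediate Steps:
Function('A')(j) = 3088 (Function('A')(j) = Add(32, Mul(4, 764)) = Add(32, 3056) = 3088)
Add(Add(Function('A')(-755), 181595), V) = Add(Add(3088, 181595), -456973) = Add(184683, -456973) = -272290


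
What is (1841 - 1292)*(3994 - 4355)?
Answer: -198189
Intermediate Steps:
(1841 - 1292)*(3994 - 4355) = 549*(-361) = -198189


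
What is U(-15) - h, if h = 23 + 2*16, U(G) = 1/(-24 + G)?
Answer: -2146/39 ≈ -55.026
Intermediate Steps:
h = 55 (h = 23 + 32 = 55)
U(-15) - h = 1/(-24 - 15) - 1*55 = 1/(-39) - 55 = -1/39 - 55 = -2146/39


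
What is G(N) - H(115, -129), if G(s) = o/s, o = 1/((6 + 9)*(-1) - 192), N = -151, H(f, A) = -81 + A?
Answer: 6563971/31257 ≈ 210.00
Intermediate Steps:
o = -1/207 (o = 1/(15*(-1) - 192) = 1/(-15 - 192) = 1/(-207) = -1/207 ≈ -0.0048309)
G(s) = -1/(207*s)
G(N) - H(115, -129) = -1/207/(-151) - (-81 - 129) = -1/207*(-1/151) - 1*(-210) = 1/31257 + 210 = 6563971/31257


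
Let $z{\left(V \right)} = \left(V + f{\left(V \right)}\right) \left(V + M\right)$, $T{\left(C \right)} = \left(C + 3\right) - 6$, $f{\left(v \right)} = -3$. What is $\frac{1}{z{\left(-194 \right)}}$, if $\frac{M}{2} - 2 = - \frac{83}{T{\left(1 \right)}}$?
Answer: $\frac{1}{21079} \approx 4.7441 \cdot 10^{-5}$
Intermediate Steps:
$T{\left(C \right)} = -3 + C$ ($T{\left(C \right)} = \left(3 + C\right) - 6 = -3 + C$)
$M = 87$ ($M = 4 + 2 \left(- \frac{83}{-3 + 1}\right) = 4 + 2 \left(- \frac{83}{-2}\right) = 4 + 2 \left(\left(-83\right) \left(- \frac{1}{2}\right)\right) = 4 + 2 \cdot \frac{83}{2} = 4 + 83 = 87$)
$z{\left(V \right)} = \left(-3 + V\right) \left(87 + V\right)$ ($z{\left(V \right)} = \left(V - 3\right) \left(V + 87\right) = \left(-3 + V\right) \left(87 + V\right)$)
$\frac{1}{z{\left(-194 \right)}} = \frac{1}{-261 + \left(-194\right)^{2} + 84 \left(-194\right)} = \frac{1}{-261 + 37636 - 16296} = \frac{1}{21079}$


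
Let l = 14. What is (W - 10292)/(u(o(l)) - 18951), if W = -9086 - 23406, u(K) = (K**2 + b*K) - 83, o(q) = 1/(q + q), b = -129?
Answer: 33542656/14926267 ≈ 2.2472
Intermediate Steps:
o(q) = 1/(2*q)
u(K) = -83 + K**2 - 129*K (u(K) = (K**2 - 129*K) - 83 = -83 + K**2 - 129*K)
W = -32492
(W - 10292)/(u(o(l)) - 18951) = (-32492 - 10292)/((-83 + ((1/2)/14)**2 - 129/(2*14)) - 18951) = -42784/((-83 + ((1/2)*(1/14))**2 - 129/(2*14)) - 18951) = -42784/((-83 + (1/28)**2 - 129*1/28) - 18951) = -42784/((-83 + 1/784 - 129/28) - 18951) = -42784/(-68683/784 - 18951) = -42784/(-14926267/784) = -42784*(-784/14926267) = 33542656/14926267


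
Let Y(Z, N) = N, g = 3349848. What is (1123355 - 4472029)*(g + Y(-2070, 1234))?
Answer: -11221681165268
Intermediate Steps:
(1123355 - 4472029)*(g + Y(-2070, 1234)) = (1123355 - 4472029)*(3349848 + 1234) = -3348674*3351082 = -11221681165268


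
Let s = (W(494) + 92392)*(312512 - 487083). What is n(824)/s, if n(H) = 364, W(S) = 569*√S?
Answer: -16815344/731133350644915 + 103558*√494/731133350644915 ≈ -1.9851e-8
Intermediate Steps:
s = -16128963832 - 99330899*√494 (s = (569*√494 + 92392)*(312512 - 487083) = (92392 + 569*√494)*(-174571) = -16128963832 - 99330899*√494 ≈ -1.8337e+10)
n(824)/s = 364/(-16128963832 - 99330899*√494)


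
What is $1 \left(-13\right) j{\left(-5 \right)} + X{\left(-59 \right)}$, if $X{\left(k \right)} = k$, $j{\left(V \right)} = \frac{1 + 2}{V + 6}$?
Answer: $-98$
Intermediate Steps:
$j{\left(V \right)} = \frac{3}{6 + V}$
$1 \left(-13\right) j{\left(-5 \right)} + X{\left(-59 \right)} = 1 \left(-13\right) \frac{3}{6 - 5} - 59 = - 13 \cdot \frac{3}{1} - 59 = - 13 \cdot 3 \cdot 1 - 59 = \left(-13\right) 3 - 59 = -39 - 59 = -98$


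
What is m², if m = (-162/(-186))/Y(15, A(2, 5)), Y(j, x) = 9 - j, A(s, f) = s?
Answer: 81/3844 ≈ 0.021072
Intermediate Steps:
m = -9/62 (m = (-162/(-186))/(9 - 1*15) = (-162*(-1/186))/(9 - 15) = (27/31)/(-6) = (27/31)*(-⅙) = -9/62 ≈ -0.14516)
m² = (-9/62)² = 81/3844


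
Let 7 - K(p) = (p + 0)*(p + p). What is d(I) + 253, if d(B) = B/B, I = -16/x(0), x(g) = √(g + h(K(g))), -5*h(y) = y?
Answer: 254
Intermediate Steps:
K(p) = 7 - 2*p² (K(p) = 7 - (p + 0)*(p + p) = 7 - p*2*p = 7 - 2*p²)
h(y) = -y/5
x(g) = √(-7/5 + g + 2*g²/5) (x(g) = √(g - (7 - 2*g²)/5) = √(g + (-7/5 + 2*g²/5)) = √(-7/5 + g + 2*g²/5))
I = 16*I*√35/7 (I = -16*5/√(-35 + 10*0² + 25*0) = -16*5/√(-35 + 10*0 + 0) = -16*5/√(-35 + 0 + 0) = -16*(-I*√35/7) = -(-16)*I*√35/7 = 16*I*√35/7 ≈ 13.522*I)
d(B) = 1
d(I) + 253 = 1 + 253 = 254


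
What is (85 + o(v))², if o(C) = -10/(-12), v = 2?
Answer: 265225/36 ≈ 7367.4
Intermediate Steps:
o(C) = ⅚ (o(C) = -10*(-1/12) = ⅚)
(85 + o(v))² = (85 + ⅚)² = (515/6)² = 265225/36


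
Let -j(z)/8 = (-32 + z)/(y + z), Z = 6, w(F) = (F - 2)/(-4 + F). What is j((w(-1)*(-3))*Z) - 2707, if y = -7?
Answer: -242635/89 ≈ -2726.2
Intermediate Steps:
w(F) = (-2 + F)/(-4 + F)
j(z) = -8*(-32 + z)/(-7 + z)
j((w(-1)*(-3))*Z) - 2707 = 8*(32 - ((-2 - 1)/(-4 - 1))*(-3)*6)/(-7 + (((-2 - 1)/(-4 - 1))*(-3))*6) - 2707 = 8*(32 - (-3/(-5))*(-3)*6)/(-7 + ((-3/(-5))*(-3))*6) - 2707 = 8*(32 - -1/5*(-3)*(-3)*6)/(-7 + (-1/5*(-3)*(-3))*6) - 2707 = 8*(32 - (3/5)*(-3)*6)/(-7 + ((3/5)*(-3))*6) - 2707 = 8*(32 - (-9)*6/5)/(-7 - 9/5*6) - 2707 = 8*(32 - 1*(-54/5))/(-7 - 54/5) - 2707 = 8*(32 + 54/5)/(-89/5) - 2707 = 8*(-5/89)*(214/5) - 2707 = -1712/89 - 2707 = -242635/89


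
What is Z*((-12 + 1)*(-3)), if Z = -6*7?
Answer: -1386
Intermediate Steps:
Z = -42
Z*((-12 + 1)*(-3)) = -42*(-12 + 1)*(-3) = -(-462)*(-3) = -42*33 = -1386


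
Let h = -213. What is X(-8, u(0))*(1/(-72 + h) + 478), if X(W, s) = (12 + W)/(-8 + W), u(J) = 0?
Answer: -136229/1140 ≈ -119.50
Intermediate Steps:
X(W, s) = (12 + W)/(-8 + W)
X(-8, u(0))*(1/(-72 + h) + 478) = ((12 - 8)/(-8 - 8))*(1/(-72 - 213) + 478) = (4/(-16))*(1/(-285) + 478) = (-1/16*4)*(-1/285 + 478) = -¼*136229/285 = -136229/1140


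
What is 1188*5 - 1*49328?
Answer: -43388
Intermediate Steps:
1188*5 - 1*49328 = 5940 - 49328 = -43388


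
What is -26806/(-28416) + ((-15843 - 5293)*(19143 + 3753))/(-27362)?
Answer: 3438021063467/194379648 ≈ 17687.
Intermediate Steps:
-26806/(-28416) + ((-15843 - 5293)*(19143 + 3753))/(-27362) = -26806*(-1/28416) - 21136*22896*(-1/27362) = 13403/14208 - 483929856*(-1/27362) = 13403/14208 + 241964928/13681 = 3438021063467/194379648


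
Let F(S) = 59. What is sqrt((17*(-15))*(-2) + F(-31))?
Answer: sqrt(569) ≈ 23.854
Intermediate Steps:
sqrt((17*(-15))*(-2) + F(-31)) = sqrt((17*(-15))*(-2) + 59) = sqrt(-255*(-2) + 59) = sqrt(510 + 59) = sqrt(569)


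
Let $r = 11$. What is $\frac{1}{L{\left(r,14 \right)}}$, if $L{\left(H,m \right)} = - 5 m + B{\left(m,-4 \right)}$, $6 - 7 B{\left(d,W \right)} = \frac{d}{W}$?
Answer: $- \frac{14}{961} \approx -0.014568$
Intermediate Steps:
$B{\left(d,W \right)} = \frac{6}{7} - \frac{d}{7 W}$ ($B{\left(d,W \right)} = \frac{6}{7} - \frac{d \frac{1}{W}}{7} = \frac{6}{7} - \frac{d}{7 W}$)
$L{\left(H,m \right)} = \frac{6}{7} - \frac{139 m}{28}$ ($L{\left(H,m \right)} = - 5 m + \frac{- m + 6 \left(-4\right)}{7 \left(-4\right)} = - 5 m + \frac{1}{7} \left(- \frac{1}{4}\right) \left(- m - 24\right) = - 5 m + \frac{1}{7} \left(- \frac{1}{4}\right) \left(-24 - m\right) = - 5 m + \left(\frac{6}{7} + \frac{m}{28}\right) = \frac{6}{7} - \frac{139 m}{28}$)
$\frac{1}{L{\left(r,14 \right)}} = \frac{1}{\frac{6}{7} - \frac{139}{2}} = \frac{1}{- \frac{961}{14}} = - \frac{14}{961}$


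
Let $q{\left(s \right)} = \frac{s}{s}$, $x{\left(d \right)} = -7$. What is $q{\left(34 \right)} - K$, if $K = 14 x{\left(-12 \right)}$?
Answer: $99$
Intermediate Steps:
$q{\left(s \right)} = 1$
$K = -98$ ($K = 14 \left(-7\right) = -98$)
$q{\left(34 \right)} - K = 1 - -98 = 1 + 98 = 99$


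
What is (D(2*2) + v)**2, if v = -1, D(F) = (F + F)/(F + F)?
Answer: 0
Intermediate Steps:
D(F) = 1 (D(F) = (2*F)/((2*F)) = (2*F)*(1/(2*F)) = 1)
(D(2*2) + v)**2 = (1 - 1)**2 = 0**2 = 0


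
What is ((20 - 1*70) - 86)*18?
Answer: -2448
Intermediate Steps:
((20 - 1*70) - 86)*18 = ((20 - 70) - 86)*18 = (-50 - 86)*18 = -136*18 = -2448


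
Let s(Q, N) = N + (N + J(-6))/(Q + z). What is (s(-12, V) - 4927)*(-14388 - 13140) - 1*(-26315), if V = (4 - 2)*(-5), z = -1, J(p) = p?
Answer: 1766676215/13 ≈ 1.3590e+8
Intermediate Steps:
V = -10 (V = 2*(-5) = -10)
s(Q, N) = N + (-6 + N)/(-1 + Q) (s(Q, N) = N + (N - 6)/(Q - 1) = N + (-6 + N)/(-1 + Q))
(s(-12, V) - 4927)*(-14388 - 13140) - 1*(-26315) = ((-6 - 10*(-12))/(-1 - 12) - 4927)*(-14388 - 13140) - 1*(-26315) = ((-6 + 120)/(-13) - 4927)*(-27528) + 26315 = (-1/13*114 - 4927)*(-27528) + 26315 = (-114/13 - 4927)*(-27528) + 26315 = -64165/13*(-27528) + 26315 = 1766334120/13 + 26315 = 1766676215/13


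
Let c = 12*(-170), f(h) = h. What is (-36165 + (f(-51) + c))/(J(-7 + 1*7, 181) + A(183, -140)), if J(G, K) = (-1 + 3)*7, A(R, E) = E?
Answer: 6376/21 ≈ 303.62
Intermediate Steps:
c = -2040
J(G, K) = 14 (J(G, K) = 2*7 = 14)
(-36165 + (f(-51) + c))/(J(-7 + 1*7, 181) + A(183, -140)) = (-36165 + (-51 - 2040))/(14 - 140) = (-36165 - 2091)/(-126) = -38256*(-1/126) = 6376/21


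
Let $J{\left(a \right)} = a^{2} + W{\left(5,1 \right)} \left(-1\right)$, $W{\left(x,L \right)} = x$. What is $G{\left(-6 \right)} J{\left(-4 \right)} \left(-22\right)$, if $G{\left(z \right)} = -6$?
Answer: $1452$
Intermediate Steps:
$J{\left(a \right)} = -5 + a^{2}$ ($J{\left(a \right)} = a^{2} + 5 \left(-1\right) = a^{2} - 5 = -5 + a^{2}$)
$G{\left(-6 \right)} J{\left(-4 \right)} \left(-22\right) = - 6 \left(-5 + \left(-4\right)^{2}\right) \left(-22\right) = - 6 \left(-5 + 16\right) \left(-22\right) = \left(-6\right) 11 \left(-22\right) = \left(-66\right) \left(-22\right) = 1452$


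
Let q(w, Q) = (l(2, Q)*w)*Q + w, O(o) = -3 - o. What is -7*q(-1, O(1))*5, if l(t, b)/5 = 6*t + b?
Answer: -5565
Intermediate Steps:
l(t, b) = 5*b + 30*t (l(t, b) = 5*(6*t + b) = 5*(b + 6*t) = 5*b + 30*t)
q(w, Q) = w + Q*w*(60 + 5*Q) (q(w, Q) = ((5*Q + 30*2)*w)*Q + w = ((5*Q + 60)*w)*Q + w = ((60 + 5*Q)*w)*Q + w = (w*(60 + 5*Q))*Q + w = Q*w*(60 + 5*Q) + w = w + Q*w*(60 + 5*Q))
-7*q(-1, O(1))*5 = -(-7)*(1 + 5*(-3 - 1*1)*(12 + (-3 - 1*1)))*5 = -(-7)*(1 + 5*(-3 - 1)*(12 + (-3 - 1)))*5 = -(-7)*(1 + 5*(-4)*(12 - 4))*5 = -(-7)*(1 + 5*(-4)*8)*5 = -(-7)*(1 - 160)*5 = -(-7)*(-159)*5 = -7*159*5 = -1113*5 = -5565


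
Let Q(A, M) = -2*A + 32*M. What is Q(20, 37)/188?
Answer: 286/47 ≈ 6.0851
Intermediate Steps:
Q(20, 37)/188 = (-2*20 + 32*37)/188 = (-40 + 1184)*(1/188) = 1144*(1/188) = 286/47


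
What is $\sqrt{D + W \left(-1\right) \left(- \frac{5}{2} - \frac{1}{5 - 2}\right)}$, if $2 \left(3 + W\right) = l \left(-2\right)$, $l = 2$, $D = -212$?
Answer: $\frac{i \sqrt{8142}}{6} \approx 15.039 i$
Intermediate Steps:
$W = -5$ ($W = -3 + \frac{2 \left(-2\right)}{2} = -3 + \frac{1}{2} \left(-4\right) = -3 - 2 = -5$)
$\sqrt{D + W \left(-1\right) \left(- \frac{5}{2} - \frac{1}{5 - 2}\right)} = \sqrt{-212 + \left(-5\right) \left(-1\right) \left(- \frac{5}{2} - \frac{1}{5 - 2}\right)} = \sqrt{-212 + 5 \left(\left(-5\right) \frac{1}{2} - \frac{1}{3}\right)} = \sqrt{-212 + 5 \left(- \frac{5}{2} - \frac{1}{3}\right)} = \sqrt{-212 + 5 \left(- \frac{17}{6}\right)} = \sqrt{-212 - \frac{85}{6}} = \sqrt{- \frac{1357}{6}} = \frac{i \sqrt{8142}}{6}$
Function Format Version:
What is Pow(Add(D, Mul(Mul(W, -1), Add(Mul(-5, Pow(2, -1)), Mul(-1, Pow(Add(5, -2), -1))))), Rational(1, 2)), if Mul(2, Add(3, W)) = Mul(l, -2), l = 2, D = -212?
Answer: Mul(Rational(1, 6), I, Pow(8142, Rational(1, 2))) ≈ Mul(15.039, I)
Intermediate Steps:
W = -5 (W = Add(-3, Mul(Rational(1, 2), Mul(2, -2))) = Add(-3, Mul(Rational(1, 2), -4)) = Add(-3, -2) = -5)
Pow(Add(D, Mul(Mul(W, -1), Add(Mul(-5, Pow(2, -1)), Mul(-1, Pow(Add(5, -2), -1))))), Rational(1, 2)) = Pow(Add(-212, Mul(Mul(-5, -1), Add(Mul(-5, Pow(2, -1)), Mul(-1, Pow(Add(5, -2), -1))))), Rational(1, 2)) = Pow(Add(-212, Mul(5, Add(Mul(-5, Rational(1, 2)), Mul(-1, Pow(3, -1))))), Rational(1, 2)) = Pow(Add(-212, Mul(5, Add(Rational(-5, 2), Mul(-1, Rational(1, 3))))), Rational(1, 2)) = Pow(Add(-212, Mul(5, Add(Rational(-5, 2), Rational(-1, 3)))), Rational(1, 2)) = Pow(Add(-212, Mul(5, Rational(-17, 6))), Rational(1, 2)) = Pow(Add(-212, Rational(-85, 6)), Rational(1, 2)) = Pow(Rational(-1357, 6), Rational(1, 2)) = Mul(Rational(1, 6), I, Pow(8142, Rational(1, 2)))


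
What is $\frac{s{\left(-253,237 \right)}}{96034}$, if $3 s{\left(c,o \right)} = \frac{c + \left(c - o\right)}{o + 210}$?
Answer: $- \frac{743}{128781594} \approx -5.7695 \cdot 10^{-6}$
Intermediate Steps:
$s{\left(c,o \right)} = \frac{- o + 2 c}{3 \left(210 + o\right)}$ ($s{\left(c,o \right)} = \frac{\left(c + \left(c - o\right)\right) \frac{1}{o + 210}}{3} = \frac{\left(- o + 2 c\right) \frac{1}{210 + o}}{3} = \frac{\frac{1}{210 + o} \left(- o + 2 c\right)}{3} = \frac{- o + 2 c}{3 \left(210 + o\right)}$)
$\frac{s{\left(-253,237 \right)}}{96034} = \frac{\frac{1}{3} \frac{1}{210 + 237} \left(\left(-1\right) 237 + 2 \left(-253\right)\right)}{96034} = \frac{-237 - 506}{3 \cdot 447} \cdot \frac{1}{96034} = \frac{1}{3} \cdot \frac{1}{447} \left(-743\right) \frac{1}{96034} = \left(- \frac{743}{1341}\right) \frac{1}{96034} = - \frac{743}{128781594}$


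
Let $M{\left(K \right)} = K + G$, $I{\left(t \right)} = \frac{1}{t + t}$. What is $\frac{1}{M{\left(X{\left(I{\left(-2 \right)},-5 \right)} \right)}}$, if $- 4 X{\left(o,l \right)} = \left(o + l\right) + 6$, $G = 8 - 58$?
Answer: $- \frac{16}{803} \approx -0.019925$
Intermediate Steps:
$I{\left(t \right)} = \frac{1}{2 t}$
$G = -50$
$X{\left(o,l \right)} = - \frac{3}{2} - \frac{l}{4} - \frac{o}{4}$ ($X{\left(o,l \right)} = - \frac{\left(o + l\right) + 6}{4} = - \frac{\left(l + o\right) + 6}{4} = - \frac{6 + l + o}{4} = - \frac{3}{2} - \frac{l}{4} - \frac{o}{4}$)
$M{\left(K \right)} = -50 + K$ ($M{\left(K \right)} = K - 50 = -50 + K$)
$\frac{1}{M{\left(X{\left(I{\left(-2 \right)},-5 \right)} \right)}} = \frac{1}{-50 - \left(\frac{1}{4} + \frac{1}{4} \cdot \frac{1}{2} \frac{1}{-2}\right)} = \frac{1}{-50 - \left(\frac{1}{4} + \frac{1}{4} \cdot \frac{1}{2} \left(- \frac{1}{2}\right)\right)} = \frac{1}{-50 - \frac{3}{16}} = \frac{1}{- \frac{803}{16}} = - \frac{16}{803}$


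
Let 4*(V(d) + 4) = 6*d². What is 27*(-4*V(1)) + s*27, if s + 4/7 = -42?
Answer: -6156/7 ≈ -879.43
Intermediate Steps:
s = -298/7 (s = -4/7 - 42 = -298/7 ≈ -42.571)
V(d) = -4 + 3*d²/2 (V(d) = -4 + (6*d²)/4 = -4 + 3*d²/2)
27*(-4*V(1)) + s*27 = 27*(-4*(-4 + (3/2)*1²)) - 298/7*27 = 27*(-4*(-4 + (3/2)*1)) - 8046/7 = 27*(-4*(-4 + 3/2)) - 8046/7 = 27*(-4*(-5/2)) - 8046/7 = 27*10 - 8046/7 = 270 - 8046/7 = -6156/7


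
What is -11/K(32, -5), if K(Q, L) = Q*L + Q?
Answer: 11/128 ≈ 0.085938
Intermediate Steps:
K(Q, L) = Q + L*Q (K(Q, L) = L*Q + Q = Q + L*Q)
-11/K(32, -5) = -11*1/(32*(1 - 5)) = -11/(32*(-4)) = -11/(-128) = -11*(-1/128) = 11/128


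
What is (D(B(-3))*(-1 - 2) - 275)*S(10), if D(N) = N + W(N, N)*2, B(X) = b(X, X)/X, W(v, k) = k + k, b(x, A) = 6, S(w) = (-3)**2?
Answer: -2205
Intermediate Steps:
S(w) = 9
W(v, k) = 2*k
B(X) = 6/X
D(N) = 5*N (D(N) = N + (2*N)*2 = N + 4*N = 5*N)
(D(B(-3))*(-1 - 2) - 275)*S(10) = ((5*(6/(-3)))*(-1 - 2) - 275)*9 = ((5*(6*(-1/3)))*(-3) - 275)*9 = ((5*(-2))*(-3) - 275)*9 = (-10*(-3) - 275)*9 = (30 - 275)*9 = -245*9 = -2205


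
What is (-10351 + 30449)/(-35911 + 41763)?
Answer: 10049/2926 ≈ 3.4344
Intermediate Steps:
(-10351 + 30449)/(-35911 + 41763) = 20098/5852 = 20098*(1/5852) = 10049/2926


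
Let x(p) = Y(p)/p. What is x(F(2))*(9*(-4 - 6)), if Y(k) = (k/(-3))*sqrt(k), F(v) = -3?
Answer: 30*I*sqrt(3) ≈ 51.962*I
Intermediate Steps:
Y(k) = -k**(3/2)/3 (Y(k) = (k*(-1/3))*sqrt(k) = (-k/3)*sqrt(k) = -k**(3/2)/3)
x(p) = -sqrt(p)/3 (x(p) = (-p**(3/2)/3)/p = -sqrt(p)/3)
x(F(2))*(9*(-4 - 6)) = (-I*sqrt(3)/3)*(9*(-4 - 6)) = (-I*sqrt(3)/3)*(9*(-10)) = -I*sqrt(3)/3*(-90) = 30*I*sqrt(3)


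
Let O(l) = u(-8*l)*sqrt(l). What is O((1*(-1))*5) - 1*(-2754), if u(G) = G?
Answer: 2754 + 40*I*sqrt(5) ≈ 2754.0 + 89.443*I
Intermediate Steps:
O(l) = -8*l**(3/2) (O(l) = (-8*l)*sqrt(l) = -8*l**(3/2))
O((1*(-1))*5) - 1*(-2754) = -8*5*sqrt(5)*(-I) - 1*(-2754) = -8*(-5*I*sqrt(5)) + 2754 = -(-40)*I*sqrt(5) + 2754 = 40*I*sqrt(5) + 2754 = 2754 + 40*I*sqrt(5)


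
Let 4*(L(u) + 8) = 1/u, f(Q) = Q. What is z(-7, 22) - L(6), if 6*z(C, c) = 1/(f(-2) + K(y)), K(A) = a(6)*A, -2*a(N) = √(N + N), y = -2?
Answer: 8 + √3/24 ≈ 8.0722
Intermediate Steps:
a(N) = -√2*√N/2 (a(N) = -√(N + N)/2 = -√2*√N/2)
L(u) = -8 + 1/(4*u)
K(A) = -A*√3 (K(A) = (-√2*√6/2)*A = (-√3)*A = -A*√3)
z(C, c) = 1/(6*(-2 + 2*√3)) (z(C, c) = 1/(6*(-2 - 1*(-2)*√3)) = 1/(6*(-2 + 2*√3)))
z(-7, 22) - L(6) = (1/24 + √3/24) - (-8 + (¼)/6) = (1/24 + √3/24) - (-8 + (¼)*(⅙)) = (1/24 + √3/24) - (-8 + 1/24) = (1/24 + √3/24) - 1*(-191/24) = (1/24 + √3/24) + 191/24 = 8 + √3/24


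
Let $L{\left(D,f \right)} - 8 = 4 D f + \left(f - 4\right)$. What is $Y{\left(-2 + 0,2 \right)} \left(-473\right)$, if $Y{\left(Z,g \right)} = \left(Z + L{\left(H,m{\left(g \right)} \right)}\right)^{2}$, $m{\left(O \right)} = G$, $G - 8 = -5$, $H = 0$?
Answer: $-11825$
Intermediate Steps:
$G = 3$ ($G = 8 - 5 = 3$)
$m{\left(O \right)} = 3$
$L{\left(D,f \right)} = 4 + f + 4 D f$ ($L{\left(D,f \right)} = 8 + \left(4 D f + \left(f - 4\right)\right) = 8 + \left(4 D f + \left(-4 + f\right)\right) = 8 + \left(-4 + f + 4 D f\right) = 4 + f + 4 D f$)
$Y{\left(Z,g \right)} = \left(7 + Z\right)^{2}$ ($Y{\left(Z,g \right)} = \left(Z + \left(4 + 3 + 4 \cdot 0 \cdot 3\right)\right)^{2} = \left(Z + \left(4 + 3 + 0\right)\right)^{2} = \left(Z + 7\right)^{2} = \left(7 + Z\right)^{2}$)
$Y{\left(-2 + 0,2 \right)} \left(-473\right) = \left(7 + \left(-2 + 0\right)\right)^{2} \left(-473\right) = \left(7 - 2\right)^{2} \left(-473\right) = 5^{2} \left(-473\right) = 25 \left(-473\right) = -11825$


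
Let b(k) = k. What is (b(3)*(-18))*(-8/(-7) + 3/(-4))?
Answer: -297/14 ≈ -21.214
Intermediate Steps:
(b(3)*(-18))*(-8/(-7) + 3/(-4)) = (3*(-18))*(-8/(-7) + 3/(-4)) = -54*(-8*(-1/7) + 3*(-1/4)) = -54*(8/7 - 3/4) = -54*11/28 = -297/14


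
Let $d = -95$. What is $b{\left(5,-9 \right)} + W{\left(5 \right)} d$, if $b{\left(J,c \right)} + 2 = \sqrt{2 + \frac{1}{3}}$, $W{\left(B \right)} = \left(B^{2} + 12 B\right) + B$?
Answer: $-8552 + \frac{\sqrt{21}}{3} \approx -8550.5$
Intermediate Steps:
$W{\left(B \right)} = B^{2} + 13 B$
$b{\left(J,c \right)} = -2 + \frac{\sqrt{21}}{3}$ ($b{\left(J,c \right)} = -2 + \sqrt{2 + \frac{1}{3}} = -2 + \sqrt{\frac{7}{3}} = -2 + \frac{\sqrt{21}}{3}$)
$b{\left(5,-9 \right)} + W{\left(5 \right)} d = \left(-2 + \frac{\sqrt{21}}{3}\right) + 5 \left(13 + 5\right) \left(-95\right) = \left(-2 + \frac{\sqrt{21}}{3}\right) + 5 \cdot 18 \left(-95\right) = \left(-2 + \frac{\sqrt{21}}{3}\right) + 90 \left(-95\right) = \left(-2 + \frac{\sqrt{21}}{3}\right) - 8550 = -8552 + \frac{\sqrt{21}}{3}$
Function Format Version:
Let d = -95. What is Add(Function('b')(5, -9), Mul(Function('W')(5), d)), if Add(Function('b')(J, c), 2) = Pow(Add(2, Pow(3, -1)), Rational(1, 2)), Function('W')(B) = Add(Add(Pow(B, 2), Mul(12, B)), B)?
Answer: Add(-8552, Mul(Rational(1, 3), Pow(21, Rational(1, 2)))) ≈ -8550.5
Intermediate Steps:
Function('W')(B) = Add(Pow(B, 2), Mul(13, B))
Function('b')(J, c) = Add(-2, Mul(Rational(1, 3), Pow(21, Rational(1, 2)))) (Function('b')(J, c) = Add(-2, Pow(Add(2, Pow(3, -1)), Rational(1, 2))) = Add(-2, Pow(Add(2, Rational(1, 3)), Rational(1, 2))) = Add(-2, Pow(Rational(7, 3), Rational(1, 2))) = Add(-2, Mul(Rational(1, 3), Pow(21, Rational(1, 2)))))
Add(Function('b')(5, -9), Mul(Function('W')(5), d)) = Add(Add(-2, Mul(Rational(1, 3), Pow(21, Rational(1, 2)))), Mul(Mul(5, Add(13, 5)), -95)) = Add(Add(-2, Mul(Rational(1, 3), Pow(21, Rational(1, 2)))), Mul(Mul(5, 18), -95)) = Add(Add(-2, Mul(Rational(1, 3), Pow(21, Rational(1, 2)))), Mul(90, -95)) = Add(Add(-2, Mul(Rational(1, 3), Pow(21, Rational(1, 2)))), -8550) = Add(-8552, Mul(Rational(1, 3), Pow(21, Rational(1, 2))))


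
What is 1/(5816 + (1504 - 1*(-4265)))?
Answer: 1/11585 ≈ 8.6318e-5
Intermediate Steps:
1/(5816 + (1504 - 1*(-4265))) = 1/(5816 + (1504 + 4265)) = 1/(5816 + 5769) = 1/11585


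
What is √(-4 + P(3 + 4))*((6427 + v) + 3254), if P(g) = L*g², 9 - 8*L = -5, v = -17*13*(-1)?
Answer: 4951*√327 ≈ 89530.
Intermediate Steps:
v = 221 (v = -221*(-1) = 221)
L = 7/4 (L = 9/8 - ⅛*(-5) = 9/8 + 5/8 = 7/4 ≈ 1.7500)
P(g) = 7*g²/4
√(-4 + P(3 + 4))*((6427 + v) + 3254) = √(-4 + 7*(3 + 4)²/4)*((6427 + 221) + 3254) = √(-4 + (7/4)*7²)*(6648 + 3254) = √(-4 + (7/4)*49)*9902 = √(-4 + 343/4)*9902 = √(327/4)*9902 = (√327/2)*9902 = 4951*√327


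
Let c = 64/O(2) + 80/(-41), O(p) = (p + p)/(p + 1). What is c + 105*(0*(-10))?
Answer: 1888/41 ≈ 46.049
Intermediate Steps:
O(p) = 2*p/(1 + p) (O(p) = (2*p)/(1 + p) = 2*p/(1 + p))
c = 1888/41 (c = 64/((2*2/(1 + 2))) + 80/(-41) = 64/((2*2/3)) + 80*(-1/41) = 64/((2*2*(⅓))) - 80/41 = 64/(4/3) - 80/41 = 64*(¾) - 80/41 = 48 - 80/41 = 1888/41 ≈ 46.049)
c + 105*(0*(-10)) = 1888/41 + 105*(0*(-10)) = 1888/41 + 105*0 = 1888/41 + 0 = 1888/41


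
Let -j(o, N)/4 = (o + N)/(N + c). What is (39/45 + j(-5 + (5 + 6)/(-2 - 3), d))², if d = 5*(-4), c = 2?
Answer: 54289/2025 ≈ 26.809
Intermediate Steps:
d = -20
j(o, N) = -4*(N + o)/(2 + N) (j(o, N) = -4*(o + N)/(N + 2) = -4*(N + o)/(2 + N))
(39/45 + j(-5 + (5 + 6)/(-2 - 3), d))² = (39/45 + 4*(-1*(-20) - (-5 + (5 + 6)/(-2 - 3)))/(2 - 20))² = (39*(1/45) + 4*(20 - (-5 + 11/(-5)))/(-18))² = (13/15 + 4*(-1/18)*(20 - (-5 + 11*(-⅕))))² = (13/15 + 4*(-1/18)*(20 - (-5 - 11/5)))² = (13/15 + 4*(-1/18)*(20 - 1*(-36/5)))² = (13/15 + 4*(-1/18)*(20 + 36/5))² = (13/15 + 4*(-1/18)*(136/5))² = (13/15 - 272/45)² = (-233/45)² = 54289/2025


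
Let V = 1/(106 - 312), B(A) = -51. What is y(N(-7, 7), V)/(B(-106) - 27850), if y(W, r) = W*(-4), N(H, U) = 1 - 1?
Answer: 0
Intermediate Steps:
N(H, U) = 0
V = -1/206 (V = 1/(-206) = -1/206 ≈ -0.0048544)
y(W, r) = -4*W
y(N(-7, 7), V)/(B(-106) - 27850) = (-4*0)/(-51 - 27850) = 0/(-27901) = 0*(-1/27901) = 0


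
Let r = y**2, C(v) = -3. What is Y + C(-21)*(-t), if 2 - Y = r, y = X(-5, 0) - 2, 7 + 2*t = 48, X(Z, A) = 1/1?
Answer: 125/2 ≈ 62.500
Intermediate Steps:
X(Z, A) = 1 (X(Z, A) = 1*1 = 1)
t = 41/2 (t = -7/2 + (1/2)*48 = -7/2 + 24 = 41/2 ≈ 20.500)
y = -1 (y = 1 - 2 = -1)
r = 1 (r = (-1)**2 = 1)
Y = 1 (Y = 2 - 1*1 = 2 - 1 = 1)
Y + C(-21)*(-t) = 1 - (-3)*41/2 = 1 - 3*(-41/2) = 1 + 123/2 = 125/2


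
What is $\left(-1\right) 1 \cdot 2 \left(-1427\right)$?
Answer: $2854$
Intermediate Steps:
$\left(-1\right) 1 \cdot 2 \left(-1427\right) = \left(-1\right) 2 \left(-1427\right) = \left(-2\right) \left(-1427\right) = 2854$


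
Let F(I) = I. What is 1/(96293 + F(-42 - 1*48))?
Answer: 1/96203 ≈ 1.0395e-5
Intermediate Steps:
1/(96293 + F(-42 - 1*48)) = 1/(96293 + (-42 - 1*48)) = 1/(96293 + (-42 - 48)) = 1/(96293 - 90) = 1/96203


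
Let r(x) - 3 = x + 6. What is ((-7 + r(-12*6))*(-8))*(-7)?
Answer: -3920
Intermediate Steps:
r(x) = 9 + x (r(x) = 3 + (x + 6) = 3 + (6 + x) = 9 + x)
((-7 + r(-12*6))*(-8))*(-7) = ((-7 + (9 - 12*6))*(-8))*(-7) = ((-7 + (9 - 3*24))*(-8))*(-7) = ((-7 + (9 - 72))*(-8))*(-7) = ((-7 - 63)*(-8))*(-7) = -70*(-8)*(-7) = 560*(-7) = -3920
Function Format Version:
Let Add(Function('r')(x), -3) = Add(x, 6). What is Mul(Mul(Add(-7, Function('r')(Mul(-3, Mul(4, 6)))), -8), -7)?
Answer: -3920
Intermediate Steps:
Function('r')(x) = Add(9, x) (Function('r')(x) = Add(3, Add(x, 6)) = Add(3, Add(6, x)) = Add(9, x))
Mul(Mul(Add(-7, Function('r')(Mul(-3, Mul(4, 6)))), -8), -7) = Mul(Mul(Add(-7, Add(9, Mul(-3, Mul(4, 6)))), -8), -7) = Mul(Mul(Add(-7, Add(9, Mul(-3, 24))), -8), -7) = Mul(Mul(Add(-7, Add(9, -72)), -8), -7) = Mul(Mul(Add(-7, -63), -8), -7) = Mul(Mul(-70, -8), -7) = Mul(560, -7) = -3920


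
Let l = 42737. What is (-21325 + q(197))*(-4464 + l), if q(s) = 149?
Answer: -810469048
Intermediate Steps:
(-21325 + q(197))*(-4464 + l) = (-21325 + 149)*(-4464 + 42737) = -21176*38273 = -810469048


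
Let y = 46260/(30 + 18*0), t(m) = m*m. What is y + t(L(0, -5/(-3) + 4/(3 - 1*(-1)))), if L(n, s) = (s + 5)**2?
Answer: 404743/81 ≈ 4996.8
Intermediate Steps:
L(n, s) = (5 + s)**2
t(m) = m**2
y = 1542 (y = 46260/(30 + 0) = 46260/30 = 46260*(1/30) = 1542)
y + t(L(0, -5/(-3) + 4/(3 - 1*(-1)))) = 1542 + ((5 + (-5/(-3) + 4/(3 - 1*(-1))))**2)**2 = 1542 + ((5 + (-5*(-1/3) + 4/(3 + 1)))**2)**2 = 1542 + ((5 + (5/3 + 4/4))**2)**2 = 1542 + ((5 + (5/3 + 4*(1/4)))**2)**2 = 1542 + ((5 + (5/3 + 1))**2)**2 = 1542 + ((5 + 8/3)**2)**2 = 1542 + ((23/3)**2)**2 = 1542 + (529/9)**2 = 1542 + 279841/81 = 404743/81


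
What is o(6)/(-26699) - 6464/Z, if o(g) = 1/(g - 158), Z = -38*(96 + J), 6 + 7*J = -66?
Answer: 604038251/304368600 ≈ 1.9846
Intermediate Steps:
J = -72/7 (J = -6/7 + (⅐)*(-66) = -6/7 - 66/7 = -72/7 ≈ -10.286)
Z = -22800/7 (Z = -38*(96 - 72/7) = -38*600/7 = -22800/7 ≈ -3257.1)
o(g) = 1/(-158 + g)
o(6)/(-26699) - 6464/Z = 1/((-158 + 6)*(-26699)) - 6464/(-22800/7) = -1/26699/(-152) - 6464*(-7/22800) = -1/152*(-1/26699) + 2828/1425 = 1/4058248 + 2828/1425 = 604038251/304368600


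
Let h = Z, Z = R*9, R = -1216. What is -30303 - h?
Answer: -19359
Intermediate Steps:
Z = -10944 (Z = -1216*9 = -10944)
h = -10944
-30303 - h = -30303 - 1*(-10944) = -30303 + 10944 = -19359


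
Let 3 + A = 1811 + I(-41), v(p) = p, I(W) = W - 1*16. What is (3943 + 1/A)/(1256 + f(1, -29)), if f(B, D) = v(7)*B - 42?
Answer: 209218/64787 ≈ 3.2293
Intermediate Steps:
I(W) = -16 + W (I(W) = W - 16 = -16 + W)
A = 1751 (A = -3 + (1811 + (-16 - 41)) = -3 + (1811 - 57) = -3 + 1754 = 1751)
f(B, D) = -42 + 7*B (f(B, D) = 7*B - 42 = -42 + 7*B)
(3943 + 1/A)/(1256 + f(1, -29)) = (3943 + 1/1751)/(1256 + (-42 + 7*1)) = (3943 + 1/1751)/(1256 + (-42 + 7)) = 6904194/(1751*(1256 - 35)) = (6904194/1751)/1221 = (6904194/1751)*(1/1221) = 209218/64787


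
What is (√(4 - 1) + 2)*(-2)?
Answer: -4 - 2*√3 ≈ -7.4641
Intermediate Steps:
(√(4 - 1) + 2)*(-2) = (√3 + 2)*(-2) = (2 + √3)*(-2) = -4 - 2*√3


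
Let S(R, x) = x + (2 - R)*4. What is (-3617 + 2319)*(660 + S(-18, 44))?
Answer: -1017632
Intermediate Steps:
S(R, x) = 8 + x - 4*R (S(R, x) = x + (8 - 4*R) = 8 + x - 4*R)
(-3617 + 2319)*(660 + S(-18, 44)) = (-3617 + 2319)*(660 + (8 + 44 - 4*(-18))) = -1298*(660 + (8 + 44 + 72)) = -1298*(660 + 124) = -1298*784 = -1017632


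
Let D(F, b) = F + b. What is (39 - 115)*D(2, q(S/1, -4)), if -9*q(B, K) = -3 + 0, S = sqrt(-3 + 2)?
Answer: -532/3 ≈ -177.33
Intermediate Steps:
S = I (S = sqrt(-1) = I ≈ 1.0*I)
q(B, K) = 1/3 (q(B, K) = -(-3 + 0)/9 = -1/9*(-3) = 1/3)
(39 - 115)*D(2, q(S/1, -4)) = (39 - 115)*(2 + 1/3) = -76*7/3 = -532/3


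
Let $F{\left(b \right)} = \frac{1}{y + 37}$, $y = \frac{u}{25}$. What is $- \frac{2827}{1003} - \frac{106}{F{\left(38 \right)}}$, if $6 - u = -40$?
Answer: $- \frac{103305453}{25075} \approx -4119.9$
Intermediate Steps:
$u = 46$ ($u = 6 - -40 = 6 + 40 = 46$)
$y = \frac{46}{25} \approx 1.84$
$F{\left(b \right)} = \frac{25}{971}$ ($F{\left(b \right)} = \frac{1}{\frac{46}{25} + 37} = \frac{1}{\frac{971}{25}} = \frac{25}{971}$)
$- \frac{2827}{1003} - \frac{106}{F{\left(38 \right)}} = - \frac{2827}{1003} - \frac{106}{\frac{25}{971}} = \left(-2827\right) \frac{1}{1003} - \frac{102926}{25} = - \frac{2827}{1003} - \frac{102926}{25} = - \frac{103305453}{25075}$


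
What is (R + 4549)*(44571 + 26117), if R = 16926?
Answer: 1518024800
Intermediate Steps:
(R + 4549)*(44571 + 26117) = (16926 + 4549)*(44571 + 26117) = 21475*70688 = 1518024800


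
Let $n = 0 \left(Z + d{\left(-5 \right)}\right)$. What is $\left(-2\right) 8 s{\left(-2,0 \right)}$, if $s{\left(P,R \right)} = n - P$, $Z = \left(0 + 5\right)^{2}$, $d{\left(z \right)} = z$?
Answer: $-32$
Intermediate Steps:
$Z = 25$ ($Z = 5^{2} = 25$)
$n = 0$ ($n = 0 \left(25 - 5\right) = 0 \cdot 20 = 0$)
$s{\left(P,R \right)} = - P$ ($s{\left(P,R \right)} = 0 - P = - P$)
$\left(-2\right) 8 s{\left(-2,0 \right)} = \left(-2\right) 8 \left(\left(-1\right) \left(-2\right)\right) = \left(-16\right) 2 = -32$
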